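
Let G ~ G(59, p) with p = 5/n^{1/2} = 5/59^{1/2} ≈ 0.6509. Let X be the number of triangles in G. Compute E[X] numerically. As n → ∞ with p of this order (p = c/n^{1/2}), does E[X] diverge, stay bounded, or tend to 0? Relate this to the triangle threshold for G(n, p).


Number of potential triangles: C(59, 3) = 32509.
Each occurs with probability p³ ≈ (0.6509)³ ≈ 2.758240e-01.
By linearity: E[X] = C(59, 3)·p³ ≈ 32509 · 2.758240e-01 ≈ 8966.7612.
Since α = 1/2 < 1, p = c/n^{1/2} ≫ 1/n is above the triangle threshold p ~ 1/n. Asymptotically E[X] ~ (c³/6)·n^{3(1−α)} = (5³/6)·n^{1.5} → ∞; triangles are abundant w.h.p.

E[X] ≈ 8966.7612; in regime p = Θ(1/n^{1/2}) E[X] diverges (above the triangle threshold p ~ 1/n).


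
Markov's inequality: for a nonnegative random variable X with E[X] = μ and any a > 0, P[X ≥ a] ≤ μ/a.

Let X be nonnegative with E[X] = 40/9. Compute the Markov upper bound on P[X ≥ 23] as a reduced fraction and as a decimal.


μ = E[X] = 40/9, a = 23.
Markov: P[X ≥ 23] ≤ μ/a = (40/9)/23 = 40/207.
Numerically: ≈ 0.1932.
(Since a = 23 > μ = 4.4444, the bound 40/207 is < 1 and informative.)

P[X ≥ 23] ≤ 40/207 ≈ 0.1932.


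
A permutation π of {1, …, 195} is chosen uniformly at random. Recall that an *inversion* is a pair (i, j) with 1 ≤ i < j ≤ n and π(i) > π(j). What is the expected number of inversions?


Write X = Σ X_I over the C(195, 2) = 18915 pairs i < j, with X_I the indicator of one inversion.
There are 18915 indicators.
For each fixed pair i < j, the values π(i) and π(j) are two distinct elements of {1, …, 195} in uniformly random order; by symmetry P[π(i) > π(j)] = 1/2.
By linearity: E[X] = 18915 · (1/2) = C(195, 2) · (1/2) = 18915/2 = 18915/2 ≈ 9457.500000.

E[X] = 18915/2 = 9457.500000.


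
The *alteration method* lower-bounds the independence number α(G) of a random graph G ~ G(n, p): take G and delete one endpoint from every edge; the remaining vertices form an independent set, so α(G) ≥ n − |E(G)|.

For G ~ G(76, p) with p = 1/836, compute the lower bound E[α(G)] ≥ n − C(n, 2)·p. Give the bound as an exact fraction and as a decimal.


E[|E(G)|] = C(76, 2)·p = 2850 · (1/836) = 75/22.
E[α(G)] ≥ n − E[|E(G)|] = 76 − 75/22 = 1597/22.
Numerically: ≈ 72.590909.
(This is only a lower bound; the true E[α(G)] may be larger.)

E[α(G)] ≥ 1597/22 ≈ 72.590909.


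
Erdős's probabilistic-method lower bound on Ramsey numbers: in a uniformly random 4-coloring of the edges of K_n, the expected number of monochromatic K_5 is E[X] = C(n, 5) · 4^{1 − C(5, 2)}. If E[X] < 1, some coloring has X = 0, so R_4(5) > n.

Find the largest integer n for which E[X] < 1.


We need C(n, 5) · 4^{1 − 10} < 1, i.e. C(n, 5) < 4^{10 − 1} = 262144.
Check values of n near the boundary:
  n = 32: C(32, 5) = 201376; 201376 < 262144? YES
  n = 33: C(33, 5) = 237336; 237336 < 262144? YES
  n = 34: C(34, 5) = 278256; 278256 < 262144? NO
The largest n with C(n, 5) < 262144 is n = 33 (where E[X] = 29667/32768 ≈ 0.905365). Hence R_4(5) > 33, i.e. R_4(5) ≥ 34.

Largest n = 33; hence R_4(5) > 33.


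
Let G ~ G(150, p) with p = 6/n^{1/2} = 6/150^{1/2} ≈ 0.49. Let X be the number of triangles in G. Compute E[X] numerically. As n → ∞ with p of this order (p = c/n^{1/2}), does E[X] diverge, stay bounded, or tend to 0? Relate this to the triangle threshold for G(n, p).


Number of potential triangles: C(150, 3) = 551300.
Each occurs with probability p³ ≈ (0.49)³ ≈ 1.17576e-01.
By linearity: E[X] = C(150, 3)·p³ ≈ 551300 · 1.17576e-01 ≈ 64819.377.
Since α = 1/2 < 1, p = c/n^{1/2} ≫ 1/n is above the triangle threshold p ~ 1/n. Asymptotically E[X] ~ (c³/6)·n^{3(1−α)} = (6³/6)·n^{1.5} → ∞; triangles are abundant w.h.p.

E[X] ≈ 64819.377; in regime p = Θ(1/n^{1/2}) E[X] diverges (above the triangle threshold p ~ 1/n).


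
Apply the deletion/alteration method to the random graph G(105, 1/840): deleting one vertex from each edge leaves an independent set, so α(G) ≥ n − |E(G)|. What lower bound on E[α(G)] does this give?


E[|E(G)|] = C(105, 2)·p = 5460 · (1/840) = 13/2.
E[α(G)] ≥ n − E[|E(G)|] = 105 − 13/2 = 197/2.
Numerically: ≈ 98.500000.
(This is only a lower bound; the true E[α(G)] may be larger.)

E[α(G)] ≥ 197/2 ≈ 98.500000.


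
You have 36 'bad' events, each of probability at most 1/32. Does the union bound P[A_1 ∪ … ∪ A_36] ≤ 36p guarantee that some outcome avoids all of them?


Union bound: P[∪_{i=1}^{36} A_i] ≤ Σ_i P[A_i] ≤ 36·p = 36·(1/32) = 9/8.
Numerically: 9/8 ≈ 1.12500.
Is 9/8 < 1? NO.
Since the bound 9/8 is ≥ 1, the union bound is uninformative here; it does NOT by itself certify existence.

36·p = 9/8 ≈ 1.12500; existence NOT certified by the union bound.


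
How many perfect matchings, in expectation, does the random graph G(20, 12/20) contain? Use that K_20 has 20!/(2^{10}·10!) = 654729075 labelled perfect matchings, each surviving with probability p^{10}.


K_20 has 20!/(2^{10}·10!) = 654729075 labelled perfect matchings.
For each such perfect matching H, let X_H = 1 if all 10 edges of H are present in G. Then P[X_H = 1] = p^{10} = (3/5)^{10} = 59049/9765625.
By linearity: E[X] = Σ_H E[X_H] = 654729075 · p^{10} = 654729075 · 59049/9765625 = 1546443885987/390625.
Numerically: E[X] ≈ 3.9589e+06.

E[X] = 654729075 · (3/5)^{10} = 1546443885987/390625 ≈ 3.9589e+06.


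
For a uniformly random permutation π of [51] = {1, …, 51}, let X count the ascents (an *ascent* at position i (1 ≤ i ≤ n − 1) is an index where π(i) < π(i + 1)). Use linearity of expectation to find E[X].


Write X = Σ X_I over i = 1, …, 50, with X_I the indicator of one ascent.
There are 50 indicators.
For each fixed i, the pair (π(i), π(i+1)) is a uniformly random ordered pair of distinct values from {1, …, 51}; by symmetry P[π(i) < π(i+1)] = 1/2.
By linearity: E[X] = 50 · (1/2) = (51 − 1) · (1/2) = 25 ≈ 25.0000.

E[X] = 25 = 25.0000.


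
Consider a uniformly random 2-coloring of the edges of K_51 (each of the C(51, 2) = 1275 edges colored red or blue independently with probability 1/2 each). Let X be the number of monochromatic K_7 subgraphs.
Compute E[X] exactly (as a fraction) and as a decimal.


Let X = Σ_S X_S over the C(51, 7) = 115775100 subsets S of size 7, where X_S = 1 if the K_7 on S is monochromatic.
For a fixed S, the K_7 on S has C(7, 2) = 21 edges. P[all 21 edges red] = (1/2)^21, and likewise for blue, so P[monochromatic] = 2·(1/2)^21 = 2^{1 − 21} = 1/1048576.
By linearity of expectation: E[X] = C(51, 7) · 2^{1 − 21} = 115775100 · 1/1048576 = 28943775/262144.
Numerically: E[X] ≈ 110.412.

E[X] = C(51,7)·2^(1−C(7,2)) = 28943775/262144 ≈ 110.412.


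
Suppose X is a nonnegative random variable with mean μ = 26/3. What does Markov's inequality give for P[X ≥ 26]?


μ = E[X] = 26/3, a = 26.
Markov: P[X ≥ 26] ≤ μ/a = (26/3)/26 = 1/3.
Numerically: ≈ 0.333.
(Since a = 26 > μ = 8.667, the bound 1/3 is < 1 and informative.)

P[X ≥ 26] ≤ 1/3 ≈ 0.333.


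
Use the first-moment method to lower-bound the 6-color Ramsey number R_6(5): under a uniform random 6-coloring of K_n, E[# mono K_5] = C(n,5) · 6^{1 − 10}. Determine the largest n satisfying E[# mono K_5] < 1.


We need C(n, 5) · 6^{1 − 10} < 1, i.e. C(n, 5) < 6^{10 − 1} = 10077696.
Check values of n near the boundary:
  n = 63: C(63, 5) = 7028847; 7028847 < 10077696? YES
  n = 64: C(64, 5) = 7624512; 7624512 < 10077696? YES
  n = 65: C(65, 5) = 8259888; 8259888 < 10077696? YES
  n = 66: C(66, 5) = 8936928; 8936928 < 10077696? YES
  n = 67: C(67, 5) = 9657648; 9657648 < 10077696? YES
  n = 68: C(68, 5) = 10424128; 10424128 < 10077696? NO
  n = 69: C(69, 5) = 11238513; 11238513 < 10077696? NO
  n = 70: C(70, 5) = 12103014; 12103014 < 10077696? NO
The largest n with C(n, 5) < 10077696 is n = 67 (where E[X] = 67067/69984 ≈ 0.9583190). Hence R_6(5) > 67, i.e. R_6(5) ≥ 68.

Largest n = 67; hence R_6(5) > 67.


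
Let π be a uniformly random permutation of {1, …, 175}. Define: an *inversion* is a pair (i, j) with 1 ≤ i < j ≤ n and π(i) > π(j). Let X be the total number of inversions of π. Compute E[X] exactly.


Write X = Σ X_I over the C(175, 2) = 15225 pairs i < j, with X_I the indicator of one inversion.
There are 15225 indicators.
For each fixed pair i < j, the values π(i) and π(j) are two distinct elements of {1, …, 175} in uniformly random order; by symmetry P[π(i) > π(j)] = 1/2.
By linearity: E[X] = 15225 · (1/2) = C(175, 2) · (1/2) = 15225/2 = 15225/2 ≈ 7612.5000.

E[X] = 15225/2 = 7612.5000.


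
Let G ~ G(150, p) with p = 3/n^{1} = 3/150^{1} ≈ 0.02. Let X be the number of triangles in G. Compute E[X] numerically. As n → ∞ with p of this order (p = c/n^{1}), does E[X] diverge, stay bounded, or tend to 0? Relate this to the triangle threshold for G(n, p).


Number of potential triangles: C(150, 3) = 551300.
Each occurs with probability p³ ≈ (0.02)³ ≈ 8.000000e-06.
By linearity: E[X] = C(150, 3)·p³ ≈ 551300 · 8.000000e-06 ≈ 4.4104.
Here α = 1, so p = 3/n is exactly at the triangle threshold p ~ 1/n. Asymptotically E[X] → c³/6 = 3³/6 = 9/2 ≈ 4.5000, a bounded constant. In this regime the triangle count is asymptotically Poisson(c³/6).

E[X] ≈ 4.4104; in regime p = Θ(1/n^{1}) E[X] stays bounded (at the triangle threshold p ~ 1/n).


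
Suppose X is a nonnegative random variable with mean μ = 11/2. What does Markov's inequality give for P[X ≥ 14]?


μ = E[X] = 11/2, a = 14.
Markov: P[X ≥ 14] ≤ μ/a = (11/2)/14 = 11/28.
Numerically: ≈ 0.3929.
(Since a = 14 > μ = 5.5000, the bound 11/28 is < 1 and informative.)

P[X ≥ 14] ≤ 11/28 ≈ 0.3929.


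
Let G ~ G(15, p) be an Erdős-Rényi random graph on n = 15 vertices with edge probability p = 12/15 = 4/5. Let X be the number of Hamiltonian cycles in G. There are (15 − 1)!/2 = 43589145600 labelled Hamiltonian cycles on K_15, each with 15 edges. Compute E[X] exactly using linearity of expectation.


K_15 has (15 − 1)!/2 = 43589145600 labelled Hamiltonian cycles.
For each such Hamiltonian cycle H, let X_H = 1 if all 15 edges of H are present in G. Then P[X_H = 1] = p^{15} = (4/5)^{15} = 1073741824/30517578125.
By linearity of expectation: E[X] = Σ_H E[X_H] = 43589145600 · p^{15} = 43589145600 · 1073741824/30517578125 = 1872139548125822976/1220703125.
Numerically: E[X] ≈ 1.5337e+09.

E[X] = 43589145600 · (4/5)^{15} = 1872139548125822976/1220703125 ≈ 1.5337e+09.


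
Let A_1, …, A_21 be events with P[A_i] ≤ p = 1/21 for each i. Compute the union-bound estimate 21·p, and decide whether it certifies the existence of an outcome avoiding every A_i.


Union bound: P[∪_{i=1}^{21} A_i] ≤ Σ_i P[A_i] ≤ 21·p = 21·(1/21) = 1.
Numerically: 1 ≈ 1.0000000.
Is 1 < 1? NO.
Since the bound 1 is ≥ 1, the union bound is uninformative here; it does NOT by itself certify existence.

21·p = 1 ≈ 1.0000000; existence NOT certified by the union bound.


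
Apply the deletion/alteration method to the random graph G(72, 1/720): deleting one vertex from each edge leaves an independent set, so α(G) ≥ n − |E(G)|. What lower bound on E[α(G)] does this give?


E[|E(G)|] = C(72, 2)·p = 2556 · (1/720) = 71/20.
E[α(G)] ≥ n − E[|E(G)|] = 72 − 71/20 = 1369/20.
Numerically: ≈ 68.4500.
(This is only a lower bound; the true E[α(G)] may be larger.)

E[α(G)] ≥ 1369/20 ≈ 68.4500.


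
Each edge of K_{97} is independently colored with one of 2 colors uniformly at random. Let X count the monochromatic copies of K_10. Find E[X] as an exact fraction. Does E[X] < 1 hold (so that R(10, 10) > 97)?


E[X] = C(97, 10) · 2^{1 − 45} = 12576469727536 · 2^{−44} = 12576469727536/17592186044416.
As a reduced fraction: E[X] = 786029357971/1099511627776 ≈ 0.7148895.
Is E[X] < 1? YES.
Since E[X] < 1, there exists a 2-coloring of K_{97} with no monochromatic K_10; hence R(10, 10) > 97.

E[X] = 786029357971/1099511627776 ≈ 0.7148895; E[X] < 1, so R(10, 10) > 97.


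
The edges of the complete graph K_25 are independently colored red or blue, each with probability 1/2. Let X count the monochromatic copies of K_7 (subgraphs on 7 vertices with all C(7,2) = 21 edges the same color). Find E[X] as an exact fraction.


Let X = Σ_S X_S over the C(25, 7) = 480700 subsets S of size 7, where X_S = 1 if the K_7 on S is monochromatic.
For a fixed S, the K_7 on S has C(7, 2) = 21 edges. P[all 21 edges red] = (1/2)^21, and likewise for blue, so P[monochromatic] = 2·(1/2)^21 = 2^{1 − 21} = 1/1048576.
By linearity: E[X] = C(25, 7) · 2^{1 − 21} = 480700 · 1/1048576 = 120175/262144.
Numerically: E[X] ≈ 0.4584.

E[X] = C(25,7)·2^(1−C(7,2)) = 120175/262144 ≈ 0.4584.


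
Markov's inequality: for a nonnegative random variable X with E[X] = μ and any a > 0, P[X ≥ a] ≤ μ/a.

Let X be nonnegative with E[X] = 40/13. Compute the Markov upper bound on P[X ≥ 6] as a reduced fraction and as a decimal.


μ = E[X] = 40/13, a = 6.
Markov: P[X ≥ 6] ≤ μ/a = (40/13)/6 = 20/39.
Numerically: ≈ 0.512821.
(Since a = 6 > μ = 3.076923, the bound 20/39 is < 1 and informative.)

P[X ≥ 6] ≤ 20/39 ≈ 0.512821.


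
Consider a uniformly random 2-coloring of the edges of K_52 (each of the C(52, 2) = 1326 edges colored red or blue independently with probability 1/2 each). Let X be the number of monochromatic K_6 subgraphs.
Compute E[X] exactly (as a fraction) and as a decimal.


Let X = Σ_S X_S over the C(52, 6) = 20358520 subsets S of size 6, where X_S = 1 if the K_6 on S is monochromatic.
For a fixed S, the K_6 on S has C(6, 2) = 15 edges. P[all 15 edges red] = (1/2)^15, and likewise for blue, so P[monochromatic] = 2·(1/2)^15 = 2^{1 − 15} = 1/16384.
Summing: E[X] = C(52, 6) · 2^{1 − 15} = 20358520 · 1/16384 = 2544815/2048.
Numerically: E[X] ≈ 1242.5854.

E[X] = C(52,6)·2^(1−C(6,2)) = 2544815/2048 ≈ 1242.5854.


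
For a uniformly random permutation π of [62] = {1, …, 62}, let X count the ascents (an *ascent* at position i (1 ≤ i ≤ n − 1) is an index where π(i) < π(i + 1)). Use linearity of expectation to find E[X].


Write X = Σ X_I over i = 1, …, 61, with X_I the indicator of one ascent.
There are 61 indicators.
For each fixed i, the pair (π(i), π(i+1)) is a uniformly random ordered pair of distinct values from {1, …, 62}; by symmetry P[π(i) < π(i+1)] = 1/2.
By linearity: E[X] = 61 · (1/2) = (62 − 1) · (1/2) = 61/2 ≈ 30.500.

E[X] = 61/2 = 30.500.


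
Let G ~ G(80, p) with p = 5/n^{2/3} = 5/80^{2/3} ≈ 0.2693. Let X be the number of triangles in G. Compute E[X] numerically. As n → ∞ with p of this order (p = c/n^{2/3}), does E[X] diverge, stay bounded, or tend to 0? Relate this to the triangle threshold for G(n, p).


Number of potential triangles: C(80, 3) = 82160.
Each occurs with probability p³ ≈ (0.2693)³ ≈ 1.953125e-02.
By linearity: E[X] = C(80, 3)·p³ ≈ 82160 · 1.953125e-02 ≈ 1604.6875.
Since α = 2/3 < 1, p = c/n^{2/3} ≫ 1/n is above the triangle threshold p ~ 1/n. Asymptotically E[X] ~ (c³/6)·n^{3(1−α)} = (5³/6)·n^{1} → ∞; triangles are abundant w.h.p.

E[X] ≈ 1604.6875; in regime p = Θ(1/n^{2/3}) E[X] diverges (above the triangle threshold p ~ 1/n).


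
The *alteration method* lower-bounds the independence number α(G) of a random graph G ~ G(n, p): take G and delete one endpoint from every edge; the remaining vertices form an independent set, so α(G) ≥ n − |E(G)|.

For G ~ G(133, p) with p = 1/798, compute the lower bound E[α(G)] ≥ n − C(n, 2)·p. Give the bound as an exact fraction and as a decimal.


E[|E(G)|] = C(133, 2)·p = 8778 · (1/798) = 11.
E[α(G)] ≥ n − E[|E(G)|] = 133 − 11 = 122.
Numerically: ≈ 122.0000.
(This is only a lower bound; the true E[α(G)] may be larger.)

E[α(G)] ≥ 122 ≈ 122.0000.


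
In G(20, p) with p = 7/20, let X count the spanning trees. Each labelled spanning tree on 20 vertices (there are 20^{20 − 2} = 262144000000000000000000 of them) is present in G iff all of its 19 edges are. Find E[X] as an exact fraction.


K_20 has 20^{20 − 2} = 262144000000000000000000 labelled spanning trees.
For each such spanning tree H, let X_H = 1 if all 19 edges of H are present in G. Then P[X_H = 1] = p^{19} = (7/20)^{19} = 11398895185373143/5242880000000000000000000.
Summing the indicators: E[X] = Σ_H E[X_H] = 262144000000000000000000 · p^{19} = 262144000000000000000000 · 11398895185373143/5242880000000000000000000 = 11398895185373143/20.
Numerically: E[X] ≈ 5.6994e+14.

E[X] = 262144000000000000000000 · (7/20)^{19} = 11398895185373143/20 ≈ 5.6994e+14.


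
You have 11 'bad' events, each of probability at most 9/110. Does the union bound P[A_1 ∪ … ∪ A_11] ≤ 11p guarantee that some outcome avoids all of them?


Union bound: P[∪_{i=1}^{11} A_i] ≤ Σ_i P[A_i] ≤ 11·p = 11·(9/110) = 9/10.
Numerically: 9/10 ≈ 0.900.
Is 9/10 < 1? YES.
Since P[∪ A_i] ≤ 9/10 < 1, the complement has P[∩ A_i^c] ≥ 1 − 9/10 = 1/10 > 0, so some outcome avoids every A_i.

11·p = 9/10 ≈ 0.900; existence CERTIFIED by the union bound.


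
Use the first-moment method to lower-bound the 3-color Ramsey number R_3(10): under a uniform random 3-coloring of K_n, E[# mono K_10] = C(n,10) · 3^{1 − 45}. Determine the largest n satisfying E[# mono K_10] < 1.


We need C(n, 10) · 3^{1 − 45} < 1, i.e. C(n, 10) < 3^{45 − 1} = 984770902183611232881.
Check values of n near the boundary:
  n = 568: C(568, 10) = 889446337783744949208; 889446337783744949208 < 984770902183611232881? YES
  n = 569: C(569, 10) = 905357721286137524328; 905357721286137524328 < 984770902183611232881? YES
  n = 570: C(570, 10) = 921524823451961408691; 921524823451961408691 < 984770902183611232881? YES
  n = 571: C(571, 10) = 937951290893172842001; 937951290893172842001 < 984770902183611232881? YES
  n = 572: C(572, 10) = 954640815642161682606; 954640815642161682606 < 984770902183611232881? YES
  n = 573: C(573, 10) = 971597135635805762226; 971597135635805762226 < 984770902183611232881? YES
  n = 574: C(574, 10) = 988824035203816502691; 988824035203816502691 < 984770902183611232881? NO
The largest n with C(n, 10) < 984770902183611232881 is n = 573 (where E[X] = 35985079097622435638/36472996377170786403 ≈ 0.986623). Hence R_3(10) > 573, i.e. R_3(10) ≥ 574.

Largest n = 573; hence R_3(10) > 573.


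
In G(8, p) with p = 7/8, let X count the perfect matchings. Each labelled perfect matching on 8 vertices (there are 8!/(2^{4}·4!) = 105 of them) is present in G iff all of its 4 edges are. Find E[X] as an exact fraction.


K_8 has 8!/(2^{4}·4!) = 105 labelled perfect matchings.
For each such perfect matching H, let X_H = 1 if all 4 edges of H are present in G. Then P[X_H = 1] = p^{4} = (7/8)^{4} = 2401/4096.
Summing the indicators: E[X] = Σ_H E[X_H] = 105 · p^{4} = 105 · 2401/4096 = 252105/4096.
Numerically: E[X] ≈ 61.55.

E[X] = 105 · (7/8)^{4} = 252105/4096 ≈ 61.55.


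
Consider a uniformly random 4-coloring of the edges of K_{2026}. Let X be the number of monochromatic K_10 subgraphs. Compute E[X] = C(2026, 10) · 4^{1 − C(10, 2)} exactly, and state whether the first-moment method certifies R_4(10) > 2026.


E[X] = C(2026, 10) · 4^{1 − 45} = 314029205130126398094885285 · 4^{−44} = 314029205130126398094885285/309485009821345068724781056.
As a reduced fraction: E[X] = 314029205130126398094885285/309485009821345068724781056 ≈ 1.0146831.
Is E[X] < 1? NO.
Since E[X] ≥ 1, the first-moment bound is inconclusive at n = 2026; it does NOT by itself certify R_4(10) > 2026.

E[X] = 314029205130126398094885285/309485009821345068724781056 ≈ 1.0146831; E[X] ≥ 1; first-moment method inconclusive here.


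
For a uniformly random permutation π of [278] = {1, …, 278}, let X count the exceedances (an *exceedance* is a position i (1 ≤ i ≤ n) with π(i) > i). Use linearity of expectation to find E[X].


Write X = Σ_{i=1}^{278} X_i, where X_i = 1_{π(i) > i}.
For each fixed i, π(i) is uniform over {1, …, 278} (marginal of a uniform permutation), so P[π(i) > i] = (n − i)/n. Summing: Σ_{i=1}^{278} (n − i)/n = (0 + 1 + … + 277)/278 = 278(278 − 1)/(2·278) = (278 − 1)/2.
Hence E[X] = Σ_{i=1}^{278} (278 − i)/278 = 277/2 ≈ 138.50000.

E[X] = 277/2 = 138.50000.


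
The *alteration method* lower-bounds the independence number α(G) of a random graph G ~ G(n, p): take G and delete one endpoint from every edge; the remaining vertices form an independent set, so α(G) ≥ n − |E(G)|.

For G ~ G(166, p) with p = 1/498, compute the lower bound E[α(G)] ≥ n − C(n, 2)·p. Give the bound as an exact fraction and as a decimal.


E[|E(G)|] = C(166, 2)·p = 13695 · (1/498) = 55/2.
E[α(G)] ≥ n − E[|E(G)|] = 166 − 55/2 = 277/2.
Numerically: ≈ 138.5000.
(This is only a lower bound; the true E[α(G)] may be larger.)

E[α(G)] ≥ 277/2 ≈ 138.5000.


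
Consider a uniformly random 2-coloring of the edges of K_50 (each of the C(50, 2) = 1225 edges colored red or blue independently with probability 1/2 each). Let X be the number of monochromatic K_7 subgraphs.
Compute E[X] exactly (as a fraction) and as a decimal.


Let X = Σ_S X_S over the C(50, 7) = 99884400 subsets S of size 7, where X_S = 1 if the K_7 on S is monochromatic.
For a fixed S, the K_7 on S has C(7, 2) = 21 edges. P[all 21 edges red] = (1/2)^21, and likewise for blue, so P[monochromatic] = 2·(1/2)^21 = 2^{1 − 21} = 1/1048576.
By linearity: E[X] = C(50, 7) · 2^{1 − 21} = 99884400 · 1/1048576 = 6242775/65536.
Numerically: E[X] ≈ 95.25719.

E[X] = C(50,7)·2^(1−C(7,2)) = 6242775/65536 ≈ 95.25719.


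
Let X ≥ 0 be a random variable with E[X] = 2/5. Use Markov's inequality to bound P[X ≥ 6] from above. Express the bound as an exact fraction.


μ = E[X] = 2/5, a = 6.
Markov: P[X ≥ 6] ≤ μ/a = (2/5)/6 = 1/15.
Numerically: ≈ 0.06667.
(Since a = 6 > μ = 0.40000, the bound 1/15 is < 1 and informative.)

P[X ≥ 6] ≤ 1/15 ≈ 0.06667.


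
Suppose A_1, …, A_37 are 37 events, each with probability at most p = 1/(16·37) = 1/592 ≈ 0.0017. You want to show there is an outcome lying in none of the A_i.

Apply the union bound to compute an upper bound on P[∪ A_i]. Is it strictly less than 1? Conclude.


Union bound: P[∪_{i=1}^{37} A_i] ≤ Σ_i P[A_i] ≤ 37·p = 37·(1/592) = 1/16.
Numerically: 1/16 ≈ 0.0625.
Is 1/16 < 1? YES.
Since P[∪ A_i] ≤ 1/16 < 1, the complement has P[∩ A_i^c] ≥ 1 − 1/16 = 15/16 > 0, so some outcome avoids every A_i.

37·p = 1/16 ≈ 0.0625; existence CERTIFIED by the union bound.


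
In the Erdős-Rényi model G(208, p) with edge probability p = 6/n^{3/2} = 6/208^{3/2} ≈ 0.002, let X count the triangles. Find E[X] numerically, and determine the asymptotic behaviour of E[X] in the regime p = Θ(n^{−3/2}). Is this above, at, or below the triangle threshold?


Number of potential triangles: C(208, 3) = 1478256.
Each occurs with probability p³ ≈ (0.002)³ ≈ 8.001451e-09.
By linearity: E[X] = C(208, 3)·p³ ≈ 1478256 · 8.001451e-09 ≈ 0.0118.
Since α = 3/2 > 1, p = c/n^{3/2} = o(1/n) is below the triangle threshold p ~ 1/n. Asymptotically E[X] ~ (c³/6)·n^{3(1−α)} = (6³/6)·n^{-1.5} → 0, so by Markov's inequality G has no triangles w.h.p.

E[X] ≈ 0.0118; in regime p = Θ(1/n^{3/2}) E[X] tends to 0 (below the triangle threshold p ~ 1/n).


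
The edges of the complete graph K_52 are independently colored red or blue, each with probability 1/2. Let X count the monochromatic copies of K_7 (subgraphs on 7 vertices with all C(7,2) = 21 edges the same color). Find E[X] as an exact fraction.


Let X = Σ_S X_S over the C(52, 7) = 133784560 subsets S of size 7, where X_S = 1 if the K_7 on S is monochromatic.
For a fixed S, the K_7 on S has C(7, 2) = 21 edges. P[all 21 edges red] = (1/2)^21, and likewise for blue, so P[monochromatic] = 2·(1/2)^21 = 2^{1 − 21} = 1/1048576.
Summing: E[X] = C(52, 7) · 2^{1 − 21} = 133784560 · 1/1048576 = 8361535/65536.
Numerically: E[X] ≈ 127.587.

E[X] = C(52,7)·2^(1−C(7,2)) = 8361535/65536 ≈ 127.587.


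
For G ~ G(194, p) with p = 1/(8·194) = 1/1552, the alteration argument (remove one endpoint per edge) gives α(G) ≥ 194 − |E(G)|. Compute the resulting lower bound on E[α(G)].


E[|E(G)|] = C(194, 2)·p = 18721 · (1/1552) = 193/16.
E[α(G)] ≥ n − E[|E(G)|] = 194 − 193/16 = 2911/16.
Numerically: ≈ 181.938.
(This is only a lower bound; the true E[α(G)] may be larger.)

E[α(G)] ≥ 2911/16 ≈ 181.938.


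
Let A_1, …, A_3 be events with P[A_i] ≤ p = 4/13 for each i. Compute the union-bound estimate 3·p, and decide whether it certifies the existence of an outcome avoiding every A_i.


Union bound: P[∪_{i=1}^{3} A_i] ≤ Σ_i P[A_i] ≤ 3·p = 3·(4/13) = 12/13.
Numerically: 12/13 ≈ 0.9230769.
Is 12/13 < 1? YES.
Since P[∪ A_i] ≤ 12/13 < 1, the complement has P[∩ A_i^c] ≥ 1 − 12/13 = 1/13 > 0, so some outcome avoids every A_i.

3·p = 12/13 ≈ 0.9230769; existence CERTIFIED by the union bound.


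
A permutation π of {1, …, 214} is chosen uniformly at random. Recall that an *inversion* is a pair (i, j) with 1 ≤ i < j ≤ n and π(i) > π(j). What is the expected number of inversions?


Write X = Σ X_I over the C(214, 2) = 22791 pairs i < j, with X_I the indicator of one inversion.
There are 22791 indicators.
For each fixed pair i < j, the values π(i) and π(j) are two distinct elements of {1, …, 214} in uniformly random order; by symmetry P[π(i) > π(j)] = 1/2.
By linearity: E[X] = 22791 · (1/2) = C(214, 2) · (1/2) = 22791/2 = 22791/2 ≈ 11395.500000.

E[X] = 22791/2 = 11395.500000.


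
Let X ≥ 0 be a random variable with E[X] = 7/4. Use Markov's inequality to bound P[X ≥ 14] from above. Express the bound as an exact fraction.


μ = E[X] = 7/4, a = 14.
Markov: P[X ≥ 14] ≤ μ/a = (7/4)/14 = 1/8.
Numerically: ≈ 0.1250.
(Since a = 14 > μ = 1.7500, the bound 1/8 is < 1 and informative.)

P[X ≥ 14] ≤ 1/8 ≈ 0.1250.


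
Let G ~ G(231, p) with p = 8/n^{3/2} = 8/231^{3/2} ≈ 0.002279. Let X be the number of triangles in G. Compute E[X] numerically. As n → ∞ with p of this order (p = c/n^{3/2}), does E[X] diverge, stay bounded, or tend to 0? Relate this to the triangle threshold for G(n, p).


Number of potential triangles: C(231, 3) = 2027795.
Each occurs with probability p³ ≈ (0.002279)³ ≈ 1.183085e-08.
By linearity: E[X] = C(231, 3)·p³ ≈ 2027795 · 1.183085e-08 ≈ 0.0240.
Since α = 3/2 > 1, p = c/n^{3/2} = o(1/n) is below the triangle threshold p ~ 1/n. Asymptotically E[X] ~ (c³/6)·n^{3(1−α)} = (8³/6)·n^{-1.5} → 0, so by Markov's inequality G has no triangles w.h.p.

E[X] ≈ 0.0240; in regime p = Θ(1/n^{3/2}) E[X] tends to 0 (below the triangle threshold p ~ 1/n).


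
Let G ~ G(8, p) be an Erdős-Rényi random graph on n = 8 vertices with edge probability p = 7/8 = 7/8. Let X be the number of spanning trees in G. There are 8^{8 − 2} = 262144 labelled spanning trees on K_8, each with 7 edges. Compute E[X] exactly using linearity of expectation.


K_8 has 8^{8 − 2} = 262144 labelled spanning trees.
For each such spanning tree H, let X_H = 1 if all 7 edges of H are present in G. Then P[X_H = 1] = p^{7} = (7/8)^{7} = 823543/2097152.
By linearity of expectation: E[X] = Σ_H E[X_H] = 262144 · p^{7} = 262144 · 823543/2097152 = 823543/8.
Numerically: E[X] ≈ 1.03e+05.

E[X] = 262144 · (7/8)^{7} = 823543/8 ≈ 1.03e+05.


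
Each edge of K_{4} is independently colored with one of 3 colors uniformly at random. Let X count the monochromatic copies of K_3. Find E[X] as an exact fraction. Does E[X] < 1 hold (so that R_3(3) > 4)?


E[X] = C(4, 3) · 3^{1 − 3} = 4 · 3^{−2} = 4/9.
As a reduced fraction: E[X] = 4/9 ≈ 0.4444.
Is E[X] < 1? YES.
Since E[X] < 1, there exists a 3-coloring of K_{4} with no monochromatic K_3; hence R_3(3) > 4.

E[X] = 4/9 ≈ 0.4444; E[X] < 1, so R_3(3) > 4.


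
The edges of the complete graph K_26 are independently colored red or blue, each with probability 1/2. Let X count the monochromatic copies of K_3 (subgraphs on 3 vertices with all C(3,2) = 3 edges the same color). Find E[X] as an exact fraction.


Let X = Σ_S X_S over the C(26, 3) = 2600 subsets S of size 3, where X_S = 1 if the K_3 on S is monochromatic.
For a fixed S, the K_3 on S has C(3, 2) = 3 edges. P[all 3 edges red] = (1/2)^3, and likewise for blue, so P[monochromatic] = 2·(1/2)^3 = 2^{1 − 3} = 1/4.
By linearity: E[X] = C(26, 3) · 2^{1 − 3} = 2600 · 1/4 = 650.
Numerically: E[X] ≈ 650.00000.

E[X] = C(26,3)·2^(1−C(3,2)) = 650 ≈ 650.00000.


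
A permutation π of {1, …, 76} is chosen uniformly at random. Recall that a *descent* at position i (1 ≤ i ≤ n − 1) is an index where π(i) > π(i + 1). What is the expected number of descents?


Write X = Σ X_I over i = 1, …, 75, with X_I the indicator of one descent.
There are 75 indicators.
For each fixed i, the pair (π(i), π(i+1)) is a uniformly random ordered pair of distinct values from {1, …, 76}; by symmetry P[π(i) > π(i+1)] = 1/2.
By linearity: E[X] = 75 · (1/2) = (76 − 1) · (1/2) = 75/2 ≈ 37.50000.

E[X] = 75/2 = 37.50000.


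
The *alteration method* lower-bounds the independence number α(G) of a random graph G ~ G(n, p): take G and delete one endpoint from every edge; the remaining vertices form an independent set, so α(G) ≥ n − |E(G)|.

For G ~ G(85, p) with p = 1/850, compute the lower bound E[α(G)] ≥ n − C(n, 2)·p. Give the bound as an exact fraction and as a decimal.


E[|E(G)|] = C(85, 2)·p = 3570 · (1/850) = 21/5.
E[α(G)] ≥ n − E[|E(G)|] = 85 − 21/5 = 404/5.
Numerically: ≈ 80.8000.
(This is only a lower bound; the true E[α(G)] may be larger.)

E[α(G)] ≥ 404/5 ≈ 80.8000.


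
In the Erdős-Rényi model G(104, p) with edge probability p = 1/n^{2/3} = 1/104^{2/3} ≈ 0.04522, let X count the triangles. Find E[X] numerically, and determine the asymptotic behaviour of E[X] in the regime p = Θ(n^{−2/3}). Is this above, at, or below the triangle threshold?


Number of potential triangles: C(104, 3) = 182104.
Each occurs with probability p³ ≈ (0.04522)³ ≈ 9.245562e-05.
By linearity: E[X] = C(104, 3)·p³ ≈ 182104 · 9.245562e-05 ≈ 16.8365.
Since α = 2/3 < 1, p = c/n^{2/3} ≫ 1/n is above the triangle threshold p ~ 1/n. Asymptotically E[X] ~ (c³/6)·n^{3(1−α)} = (1³/6)·n^{1} → ∞; triangles are abundant w.h.p.

E[X] ≈ 16.8365; in regime p = Θ(1/n^{2/3}) E[X] diverges (above the triangle threshold p ~ 1/n).


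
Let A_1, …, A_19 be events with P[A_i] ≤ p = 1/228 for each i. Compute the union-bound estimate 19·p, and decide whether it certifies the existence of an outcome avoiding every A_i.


Union bound: P[∪_{i=1}^{19} A_i] ≤ Σ_i P[A_i] ≤ 19·p = 19·(1/228) = 1/12.
Numerically: 1/12 ≈ 0.083.
Is 1/12 < 1? YES.
Since P[∪ A_i] ≤ 1/12 < 1, the complement has P[∩ A_i^c] ≥ 1 − 1/12 = 11/12 > 0, so some outcome avoids every A_i.

19·p = 1/12 ≈ 0.083; existence CERTIFIED by the union bound.


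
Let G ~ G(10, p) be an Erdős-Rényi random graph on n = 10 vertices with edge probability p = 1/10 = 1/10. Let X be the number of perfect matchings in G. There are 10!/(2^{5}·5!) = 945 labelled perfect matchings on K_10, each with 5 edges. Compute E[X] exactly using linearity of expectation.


K_10 has 10!/(2^{5}·5!) = 945 labelled perfect matchings.
For each such perfect matching H, let X_H = 1 if all 5 edges of H are present in G. Then P[X_H = 1] = p^{5} = (1/10)^{5} = 1/100000.
Summing the indicators: E[X] = Σ_H E[X_H] = 945 · p^{5} = 945 · 1/100000 = 189/20000.
Numerically: E[X] ≈ 0.00945.

E[X] = 945 · (1/10)^{5} = 189/20000 ≈ 0.00945.


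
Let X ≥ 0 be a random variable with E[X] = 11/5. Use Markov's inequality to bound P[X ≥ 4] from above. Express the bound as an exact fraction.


μ = E[X] = 11/5, a = 4.
Markov: P[X ≥ 4] ≤ μ/a = (11/5)/4 = 11/20.
Numerically: ≈ 0.5500.
(Since a = 4 > μ = 2.2000, the bound 11/20 is < 1 and informative.)

P[X ≥ 4] ≤ 11/20 ≈ 0.5500.


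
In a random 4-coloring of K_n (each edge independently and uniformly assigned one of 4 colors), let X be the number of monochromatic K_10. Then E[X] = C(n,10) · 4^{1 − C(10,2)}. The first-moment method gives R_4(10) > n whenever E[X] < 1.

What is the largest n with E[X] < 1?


We need C(n, 10) · 4^{1 − 45} < 1, i.e. C(n, 10) < 4^{45 − 1} = 309485009821345068724781056.
Check values of n near the boundary:
  n = 2021: C(2021, 10) = 306347841644770462864800616; 306347841644770462864800616 < 309485009821345068724781056? YES
  n = 2022: C(2022, 10) = 307870445231474093395937796; 307870445231474093395937796 < 309485009821345068724781056? YES
  n = 2023: C(2023, 10) = 309399856285778485315440716; 309399856285778485315440716 < 309485009821345068724781056? YES
  n = 2024: C(2024, 10) = 310936101848269937576192656; 310936101848269937576192656 < 309485009821345068724781056? NO
  n = 2025: C(2025, 10) = 312479209053472269772600560; 312479209053472269772600560 < 309485009821345068724781056? NO
The largest n with C(n, 10) < 309485009821345068724781056 is n = 2023 (where E[X] = 77349964071444621328860179/77371252455336267181195264 ≈ 0.999725). Hence R_4(10) > 2023, i.e. R_4(10) ≥ 2024.

Largest n = 2023; hence R_4(10) > 2023.


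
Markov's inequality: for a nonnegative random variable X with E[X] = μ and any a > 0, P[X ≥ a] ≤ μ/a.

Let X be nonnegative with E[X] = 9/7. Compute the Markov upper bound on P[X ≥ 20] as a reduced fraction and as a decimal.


μ = E[X] = 9/7, a = 20.
Markov: P[X ≥ 20] ≤ μ/a = (9/7)/20 = 9/140.
Numerically: ≈ 0.0643.
(Since a = 20 > μ = 1.2857, the bound 9/140 is < 1 and informative.)

P[X ≥ 20] ≤ 9/140 ≈ 0.0643.


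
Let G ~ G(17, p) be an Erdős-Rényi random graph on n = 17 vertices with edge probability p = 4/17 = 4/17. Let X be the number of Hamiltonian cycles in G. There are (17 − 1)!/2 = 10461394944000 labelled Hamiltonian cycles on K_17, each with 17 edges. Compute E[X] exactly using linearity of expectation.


K_17 has (17 − 1)!/2 = 10461394944000 labelled Hamiltonian cycles.
For each such Hamiltonian cycle H, let X_H = 1 if all 17 edges of H are present in G. Then P[X_H = 1] = p^{17} = (4/17)^{17} = 17179869184/827240261886336764177.
Summing the indicators: E[X] = Σ_H E[X_H] = 10461394944000 · p^{17} = 10461394944000 · 17179869184/827240261886336764177 = 179725396620079005696000/827240261886336764177.
Numerically: E[X] ≈ 217.

E[X] = 10461394944000 · (4/17)^{17} = 179725396620079005696000/827240261886336764177 ≈ 217.


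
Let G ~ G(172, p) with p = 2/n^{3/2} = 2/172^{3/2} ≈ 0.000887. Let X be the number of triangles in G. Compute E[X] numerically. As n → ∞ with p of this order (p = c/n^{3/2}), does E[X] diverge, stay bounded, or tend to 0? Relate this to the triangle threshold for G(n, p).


Number of potential triangles: C(172, 3) = 833340.
Each occurs with probability p³ ≈ (0.000887)³ ≈ 6.96967e-10.
By linearity: E[X] = C(172, 3)·p³ ≈ 833340 · 6.96967e-10 ≈ 0.001.
Since α = 3/2 > 1, p = c/n^{3/2} = o(1/n) is below the triangle threshold p ~ 1/n. Asymptotically E[X] ~ (c³/6)·n^{3(1−α)} = (2³/6)·n^{-1.5} → 0, so by Markov's inequality G has no triangles w.h.p.

E[X] ≈ 0.001; in regime p = Θ(1/n^{3/2}) E[X] tends to 0 (below the triangle threshold p ~ 1/n).


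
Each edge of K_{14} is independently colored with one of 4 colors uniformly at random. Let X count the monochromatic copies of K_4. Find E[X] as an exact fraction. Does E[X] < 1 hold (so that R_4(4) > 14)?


E[X] = C(14, 4) · 4^{1 − 6} = 1001 · 4^{−5} = 1001/1024.
As a reduced fraction: E[X] = 1001/1024 ≈ 0.977539.
Is E[X] < 1? YES.
Since E[X] < 1, there exists a 4-coloring of K_{14} with no monochromatic K_4; hence R_4(4) > 14.

E[X] = 1001/1024 ≈ 0.977539; E[X] < 1, so R_4(4) > 14.


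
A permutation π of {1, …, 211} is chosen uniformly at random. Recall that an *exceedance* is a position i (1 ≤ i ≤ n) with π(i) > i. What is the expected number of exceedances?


Write X = Σ_{i=1}^{211} X_i, where X_i = 1_{π(i) > i}.
For each fixed i, π(i) is uniform over {1, …, 211} (marginal of a uniform permutation), so P[π(i) > i] = (n − i)/n. Summing: Σ_{i=1}^{211} (n − i)/n = (0 + 1 + … + 210)/211 = 211(211 − 1)/(2·211) = (211 − 1)/2.
Hence E[X] = Σ_{i=1}^{211} (211 − i)/211 = 105 ≈ 105.000.

E[X] = 105 = 105.000.


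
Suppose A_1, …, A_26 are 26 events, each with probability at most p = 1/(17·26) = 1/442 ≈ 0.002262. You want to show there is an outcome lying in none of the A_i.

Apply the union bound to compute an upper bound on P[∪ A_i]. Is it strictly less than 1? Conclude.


Union bound: P[∪_{i=1}^{26} A_i] ≤ Σ_i P[A_i] ≤ 26·p = 26·(1/442) = 1/17.
Numerically: 1/17 ≈ 0.058824.
Is 1/17 < 1? YES.
Since P[∪ A_i] ≤ 1/17 < 1, the complement has P[∩ A_i^c] ≥ 1 − 1/17 = 16/17 > 0, so some outcome avoids every A_i.

26·p = 1/17 ≈ 0.058824; existence CERTIFIED by the union bound.


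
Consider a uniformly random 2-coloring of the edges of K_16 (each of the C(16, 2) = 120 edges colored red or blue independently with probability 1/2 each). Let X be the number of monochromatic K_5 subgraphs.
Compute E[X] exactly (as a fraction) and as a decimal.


Let X = Σ_S X_S over the C(16, 5) = 4368 subsets S of size 5, where X_S = 1 if the K_5 on S is monochromatic.
For a fixed S, the K_5 on S has C(5, 2) = 10 edges. P[all 10 edges red] = (1/2)^10, and likewise for blue, so P[monochromatic] = 2·(1/2)^10 = 2^{1 − 10} = 1/512.
By linearity: E[X] = C(16, 5) · 2^{1 − 10} = 4368 · 1/512 = 273/32.
Numerically: E[X] ≈ 8.5312.

E[X] = C(16,5)·2^(1−C(5,2)) = 273/32 ≈ 8.5312.


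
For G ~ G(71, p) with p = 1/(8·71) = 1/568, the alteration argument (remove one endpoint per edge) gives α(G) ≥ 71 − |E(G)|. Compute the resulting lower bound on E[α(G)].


E[|E(G)|] = C(71, 2)·p = 2485 · (1/568) = 35/8.
E[α(G)] ≥ n − E[|E(G)|] = 71 − 35/8 = 533/8.
Numerically: ≈ 66.6250.
(This is only a lower bound; the true E[α(G)] may be larger.)

E[α(G)] ≥ 533/8 ≈ 66.6250.


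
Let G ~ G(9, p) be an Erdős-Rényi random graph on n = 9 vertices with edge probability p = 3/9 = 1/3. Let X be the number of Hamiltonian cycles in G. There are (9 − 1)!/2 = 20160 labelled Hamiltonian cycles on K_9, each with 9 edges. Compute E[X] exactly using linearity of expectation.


K_9 has (9 − 1)!/2 = 20160 labelled Hamiltonian cycles.
For each such Hamiltonian cycle H, let X_H = 1 if all 9 edges of H are present in G. Then P[X_H = 1] = p^{9} = (1/3)^{9} = 1/19683.
By linearity of expectation: E[X] = Σ_H E[X_H] = 20160 · p^{9} = 20160 · 1/19683 = 2240/2187.
Numerically: E[X] ≈ 1.02.

E[X] = 20160 · (1/3)^{9} = 2240/2187 ≈ 1.02.


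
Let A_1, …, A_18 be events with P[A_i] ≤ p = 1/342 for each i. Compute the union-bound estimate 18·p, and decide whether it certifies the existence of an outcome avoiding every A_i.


Union bound: P[∪_{i=1}^{18} A_i] ≤ Σ_i P[A_i] ≤ 18·p = 18·(1/342) = 1/19.
Numerically: 1/19 ≈ 0.053.
Is 1/19 < 1? YES.
Since P[∪ A_i] ≤ 1/19 < 1, the complement has P[∩ A_i^c] ≥ 1 − 1/19 = 18/19 > 0, so some outcome avoids every A_i.

18·p = 1/19 ≈ 0.053; existence CERTIFIED by the union bound.


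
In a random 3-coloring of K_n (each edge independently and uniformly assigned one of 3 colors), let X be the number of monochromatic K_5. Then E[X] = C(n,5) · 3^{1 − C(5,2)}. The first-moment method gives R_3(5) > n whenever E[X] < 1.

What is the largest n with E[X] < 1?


We need C(n, 5) · 3^{1 − 10} < 1, i.e. C(n, 5) < 3^{10 − 1} = 19683.
Check values of n near the boundary:
  n = 17: C(17, 5) = 6188; 6188 < 19683? YES
  n = 18: C(18, 5) = 8568; 8568 < 19683? YES
  n = 19: C(19, 5) = 11628; 11628 < 19683? YES
  n = 20: C(20, 5) = 15504; 15504 < 19683? YES
  n = 21: C(21, 5) = 20349; 20349 < 19683? NO
The largest n with C(n, 5) < 19683 is n = 20 (where E[X] = 5168/6561 ≈ 0.788). Hence R_3(5) > 20, i.e. R_3(5) ≥ 21.

Largest n = 20; hence R_3(5) > 20.
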